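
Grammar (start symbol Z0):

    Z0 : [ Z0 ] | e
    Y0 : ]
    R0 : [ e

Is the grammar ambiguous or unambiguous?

Unambiguous

Only Z0 is reachable from Z0; ignoring the rest: Each string is a nest of matched brackets around a single atom. An opening bracket forces the recursive rule; an atom forces the base rule.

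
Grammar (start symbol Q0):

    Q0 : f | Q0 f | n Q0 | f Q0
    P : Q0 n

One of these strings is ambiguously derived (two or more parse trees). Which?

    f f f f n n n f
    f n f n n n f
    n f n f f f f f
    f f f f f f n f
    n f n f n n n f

n f n f f f f f

f f f f n n n f: 1 tree
f n f n n n f: 1 tree
n f n f f f f f: 99 trees
f f f f f f n f: 1 tree
n f n f n n n f: 1 tree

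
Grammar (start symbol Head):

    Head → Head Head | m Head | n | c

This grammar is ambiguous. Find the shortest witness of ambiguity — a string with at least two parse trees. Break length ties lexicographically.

length 1: no string has ≥2 trees
length 2: no string has ≥2 trees
length 3: c c c has 2 parse trees

Two derivations of c c c:
  Head ⇒ Head Head ⇒ Head Head Head ⇒ c Head Head ⇒ c c Head ⇒ c c c
  Head ⇒ Head Head ⇒ c Head ⇒ c Head Head ⇒ c c Head ⇒ c c c

c c c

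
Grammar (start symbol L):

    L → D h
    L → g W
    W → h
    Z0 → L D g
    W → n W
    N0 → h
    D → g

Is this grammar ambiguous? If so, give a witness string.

Ambiguous

Witness: g h

Derivation 1: L ⇒ D h ⇒ g h
Derivation 2: L ⇒ g W ⇒ g h

Two distinct leftmost derivations for the same string.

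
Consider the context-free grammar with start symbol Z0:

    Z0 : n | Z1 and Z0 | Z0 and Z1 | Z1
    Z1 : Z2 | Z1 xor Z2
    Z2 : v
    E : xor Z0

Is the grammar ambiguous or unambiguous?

Ambiguous

Witness: v and v

Derivation 1: Z0 ⇒ Z1 and Z0 ⇒ Z2 and Z0 ⇒ v and Z0 ⇒ v and Z1 ⇒ v and Z2 ⇒ v and v
Derivation 2: Z0 ⇒ Z0 and Z1 ⇒ Z1 and Z1 ⇒ Z2 and Z1 ⇒ v and Z1 ⇒ v and Z2 ⇒ v and v

Two distinct leftmost derivations for the same string.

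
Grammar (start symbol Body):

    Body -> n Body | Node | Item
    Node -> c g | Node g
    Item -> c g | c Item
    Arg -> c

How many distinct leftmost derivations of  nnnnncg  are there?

2

Parse trees for nnnnncg:
  [Body n [Body n [Body n [Body n [Body n [Body [Node c g]]]]]]]
  [Body n [Body n [Body n [Body n [Body n [Body [Item c g]]]]]]]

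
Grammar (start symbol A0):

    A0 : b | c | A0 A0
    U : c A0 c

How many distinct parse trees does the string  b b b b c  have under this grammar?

Parse trees for b b b b c (showing first 6 of 14):
  [A0 [A0 b] [A0 [A0 b] [A0 [A0 b] [A0 [A0 b] [A0 c]]]]]
  [A0 [A0 b] [A0 [A0 b] [A0 [A0 [A0 b] [A0 b]] [A0 c]]]]
  [A0 [A0 b] [A0 [A0 [A0 b] [A0 b]] [A0 [A0 b] [A0 c]]]]
  [A0 [A0 b] [A0 [A0 [A0 b] [A0 [A0 b] [A0 b]]] [A0 c]]]
  [A0 [A0 b] [A0 [A0 [A0 [A0 b] [A0 b]] [A0 b]] [A0 c]]]
  [A0 [A0 [A0 b] [A0 b]] [A0 [A0 b] [A0 [A0 b] [A0 c]]]]

14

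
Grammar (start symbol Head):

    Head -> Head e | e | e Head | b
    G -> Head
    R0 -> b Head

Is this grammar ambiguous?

Ambiguous

Witness: e e

Derivation 1: Head ⇒ Head e ⇒ e e
Derivation 2: Head ⇒ e Head ⇒ e e

Two distinct leftmost derivations for the same string.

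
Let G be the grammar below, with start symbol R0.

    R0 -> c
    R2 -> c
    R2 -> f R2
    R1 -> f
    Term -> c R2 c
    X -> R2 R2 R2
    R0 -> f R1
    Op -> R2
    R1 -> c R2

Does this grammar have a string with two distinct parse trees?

(Term, X, Op are unreachable from R0, so their rules don't affect L(R0).) Each reachable nonterminal has at most one production per leading terminal, and all productions are right-linear; the derivation is determined token-by-token.

Unambiguous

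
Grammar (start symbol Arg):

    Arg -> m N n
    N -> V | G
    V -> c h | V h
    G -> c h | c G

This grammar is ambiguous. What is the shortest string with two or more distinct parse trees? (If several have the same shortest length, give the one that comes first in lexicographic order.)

m c h n

length 4: m c h n has 2 parse trees

Two derivations of m c h n:
  Arg ⇒ m N n ⇒ m V n ⇒ m c h n
  Arg ⇒ m N n ⇒ m G n ⇒ m c h n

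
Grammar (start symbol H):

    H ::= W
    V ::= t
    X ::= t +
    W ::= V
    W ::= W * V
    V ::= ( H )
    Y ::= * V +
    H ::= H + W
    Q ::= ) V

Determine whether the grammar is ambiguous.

Unambiguous

Only H, W, V are reachable from H; ignoring the rest: The grammar is stratified — H handles '+' (left-recursive), W handles '*', V atoms. Each operator has a fixed associativity and precedence level, so every string has one parse.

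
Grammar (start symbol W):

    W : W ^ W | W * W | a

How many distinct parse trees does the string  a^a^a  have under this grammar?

Parse trees for a^a^a:
  [W [W a] ^ [W [W a] ^ [W a]]]
  [W [W [W a] ^ [W a]] ^ [W a]]

2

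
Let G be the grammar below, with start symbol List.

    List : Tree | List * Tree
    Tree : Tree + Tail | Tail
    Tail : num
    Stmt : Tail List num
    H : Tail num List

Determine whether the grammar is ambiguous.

(Stmt, H are unreachable from List, so their rules don't affect L(List).) This is a standard precedence ladder (List over Tree over Tail), with each level left-recursive on its own operator ('*' at List, '+' at Tree). That structure is LR(1), hence unambiguous.

Unambiguous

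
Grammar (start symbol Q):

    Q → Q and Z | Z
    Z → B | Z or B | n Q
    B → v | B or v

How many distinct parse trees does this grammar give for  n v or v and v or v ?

Parse trees for n v or v and v or v (showing first 6 of 12):
  [Q [Q [Z [Z n [Q [Z [B v]]]] or [B v]]] and [Z [B [B v] or v]]]
  [Q [Q [Z [Z n [Q [Z [B v]]]] or [B v]]] and [Z [Z [B v]] or [B v]]]
  [Q [Q [Z n [Q [Z [B [B v] or v]]]]] and [Z [B [B v] or v]]]
  [Q [Q [Z n [Q [Z [B [B v] or v]]]]] and [Z [Z [B v]] or [B v]]]
  [Q [Q [Z n [Q [Z [Z [B v]] or [B v]]]]] and [Z [B [B v] or v]]]
  [Q [Q [Z n [Q [Z [Z [B v]] or [B v]]]]] and [Z [Z [B v]] or [B v]]]

12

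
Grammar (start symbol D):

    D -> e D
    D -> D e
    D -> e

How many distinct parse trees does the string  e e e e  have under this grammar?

Parse trees for e e e e:
  [D e [D e [D e [D e]]]]
  [D e [D e [D [D e] e]]]
  [D e [D [D e [D e]] e]]
  [D e [D [D [D e] e] e]]
  [D [D e [D e [D e]]] e]
  [D [D e [D [D e] e]] e]
  [D [D [D e [D e]] e] e]
  [D [D [D [D e] e] e] e]

8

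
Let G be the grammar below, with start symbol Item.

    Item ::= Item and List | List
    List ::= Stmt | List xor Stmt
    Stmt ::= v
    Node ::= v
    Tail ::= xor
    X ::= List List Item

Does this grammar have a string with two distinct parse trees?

(Node, Tail, X are unreachable from Item, so their rules don't affect L(Item).) The grammar is stratified — Item handles 'and' (left-recursive), List handles 'xor', Stmt atoms. Each operator has a fixed associativity and precedence level, so every string has one parse.

Unambiguous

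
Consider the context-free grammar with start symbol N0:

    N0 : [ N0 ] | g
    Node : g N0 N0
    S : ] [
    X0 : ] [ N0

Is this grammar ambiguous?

Unambiguous

(Node, S, X0 are unreachable from N0, so their rules don't affect L(N0).) L(N0) is { openⁿ atom closeⁿ : n ≥ 0 }. The bracket depth fixes n, and the derivation is forced at every step.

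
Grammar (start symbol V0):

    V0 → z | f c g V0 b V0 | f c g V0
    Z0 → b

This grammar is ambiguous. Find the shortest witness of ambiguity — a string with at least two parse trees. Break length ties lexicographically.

f c g f c g z b z

length 1: no string has ≥2 trees
length 4: no string has ≥2 trees
length 6: no string has ≥2 trees
length 7: no string has ≥2 trees
length 9: f c g f c g z b z has 2 parse trees

Two derivations of f c g f c g z b z:
  V0 ⇒ f c g V0 b V0 ⇒ f c g f c g V0 b V0 ⇒ f c g f c g z b V0 ⇒ f c g f c g z b z
  V0 ⇒ f c g V0 ⇒ f c g f c g V0 b V0 ⇒ f c g f c g z b V0 ⇒ f c g f c g z b z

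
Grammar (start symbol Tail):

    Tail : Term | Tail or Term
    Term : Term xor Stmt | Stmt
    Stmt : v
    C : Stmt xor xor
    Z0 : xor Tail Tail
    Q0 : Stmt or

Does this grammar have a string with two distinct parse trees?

Unambiguous

Only Tail, Term, Stmt are reachable from Tail; ignoring the rest: This is a standard precedence ladder (Tail over Term over Stmt), with each level left-recursive on its own operator ('or' at Tail, 'xor' at Term). That structure is LR(1), hence unambiguous.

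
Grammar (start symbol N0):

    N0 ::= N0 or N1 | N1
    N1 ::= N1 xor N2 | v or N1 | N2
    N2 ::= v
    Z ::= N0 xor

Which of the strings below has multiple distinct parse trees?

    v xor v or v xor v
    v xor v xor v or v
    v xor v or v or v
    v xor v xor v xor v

v xor v or v xor v: 1 tree
v xor v xor v or v: 1 tree
v xor v or v or v: 2 trees
v xor v xor v xor v: 1 tree

v xor v or v or v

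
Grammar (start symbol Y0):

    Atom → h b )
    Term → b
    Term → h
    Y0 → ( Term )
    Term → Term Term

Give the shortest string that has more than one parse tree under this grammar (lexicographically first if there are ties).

( b b b )

length 3: no string has ≥2 trees
length 4: no string has ≥2 trees
length 5: ( b b b ) has 2 parse trees

Two derivations of ( b b b ):
  Y0 ⇒ ( Term ) ⇒ ( Term Term ) ⇒ ( b Term ) ⇒ ( b Term Term ) ⇒ ( b b Term ) ⇒ ( b b b )
  Y0 ⇒ ( Term ) ⇒ ( Term Term ) ⇒ ( Term Term Term ) ⇒ ( b Term Term ) ⇒ ( b b Term ) ⇒ ( b b b )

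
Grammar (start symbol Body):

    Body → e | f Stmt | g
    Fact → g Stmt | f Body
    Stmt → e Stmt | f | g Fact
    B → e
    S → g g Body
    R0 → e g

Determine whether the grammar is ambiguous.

Unambiguous

(B, S, R0 are unreachable from Body, so their rules don't affect L(Body).) The reachable rules are right-linear with at most one rule per (nonterminal, next-terminal) pair. Each input token forces the next rule, so parsing is deterministic.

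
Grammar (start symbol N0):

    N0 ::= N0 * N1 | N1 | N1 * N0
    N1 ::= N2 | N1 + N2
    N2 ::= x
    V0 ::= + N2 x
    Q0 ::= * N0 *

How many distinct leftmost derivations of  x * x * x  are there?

4

Parse trees for x * x * x:
  [N0 [N0 [N0 [N1 [N2 x]]] * [N1 [N2 x]]] * [N1 [N2 x]]]
  [N0 [N0 [N1 [N2 x]] * [N0 [N1 [N2 x]]]] * [N1 [N2 x]]]
  [N0 [N1 [N2 x]] * [N0 [N0 [N1 [N2 x]]] * [N1 [N2 x]]]]
  [N0 [N1 [N2 x]] * [N0 [N1 [N2 x]] * [N0 [N1 [N2 x]]]]]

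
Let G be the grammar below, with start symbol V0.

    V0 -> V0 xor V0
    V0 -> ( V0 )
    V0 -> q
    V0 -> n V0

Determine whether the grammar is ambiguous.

Witness: n q xor q

Derivation 1: V0 ⇒ V0 xor V0 ⇒ n V0 xor V0 ⇒ n q xor V0 ⇒ n q xor q
Derivation 2: V0 ⇒ n V0 ⇒ n V0 xor V0 ⇒ n q xor V0 ⇒ n q xor q

Two distinct leftmost derivations for the same string.

Ambiguous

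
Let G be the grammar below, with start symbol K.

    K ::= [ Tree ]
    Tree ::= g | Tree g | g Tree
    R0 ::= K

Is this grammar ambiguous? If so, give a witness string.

Ambiguous

Witness: [ g g ]

Derivation 1: K ⇒ [ Tree ] ⇒ [ Tree g ] ⇒ [ g g ]
Derivation 2: K ⇒ [ Tree ] ⇒ [ g Tree ] ⇒ [ g g ]

Two distinct leftmost derivations for the same string.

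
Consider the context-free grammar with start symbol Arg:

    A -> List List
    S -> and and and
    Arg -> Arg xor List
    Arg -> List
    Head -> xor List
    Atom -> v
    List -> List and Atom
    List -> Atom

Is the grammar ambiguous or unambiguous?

(S, A, Head are unreachable from Arg, so their rules don't affect L(Arg).) The grammar is stratified — Arg handles 'xor' (left-recursive), List handles 'and', Atom atoms. Each operator has a fixed associativity and precedence level, so every string has one parse.

Unambiguous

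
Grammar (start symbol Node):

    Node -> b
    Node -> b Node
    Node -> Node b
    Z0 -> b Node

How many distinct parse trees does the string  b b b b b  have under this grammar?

16

Parse trees for b b b b b (showing first 6 of 16):
  [Node b [Node b [Node b [Node b [Node b]]]]]
  [Node b [Node b [Node b [Node [Node b] b]]]]
  [Node b [Node b [Node [Node b [Node b]] b]]]
  [Node b [Node b [Node [Node [Node b] b] b]]]
  [Node b [Node [Node b [Node b [Node b]]] b]]
  [Node b [Node [Node b [Node [Node b] b]] b]]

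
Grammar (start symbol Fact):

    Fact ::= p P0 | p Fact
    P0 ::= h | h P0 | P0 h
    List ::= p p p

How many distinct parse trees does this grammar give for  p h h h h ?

Parse trees for p h h h h:
  [Fact p [P0 h [P0 h [P0 h [P0 h]]]]]
  [Fact p [P0 h [P0 h [P0 [P0 h] h]]]]
  [Fact p [P0 h [P0 [P0 h [P0 h]] h]]]
  [Fact p [P0 h [P0 [P0 [P0 h] h] h]]]
  [Fact p [P0 [P0 h [P0 h [P0 h]]] h]]
  [Fact p [P0 [P0 h [P0 [P0 h] h]] h]]
  [Fact p [P0 [P0 [P0 h [P0 h]] h] h]]
  [Fact p [P0 [P0 [P0 [P0 h] h] h] h]]

8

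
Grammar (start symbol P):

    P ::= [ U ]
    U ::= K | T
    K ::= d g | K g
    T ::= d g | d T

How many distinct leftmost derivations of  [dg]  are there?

Parse trees for [dg]:
  [P [ [U [K d g]] ]]
  [P [ [U [T d g]] ]]

2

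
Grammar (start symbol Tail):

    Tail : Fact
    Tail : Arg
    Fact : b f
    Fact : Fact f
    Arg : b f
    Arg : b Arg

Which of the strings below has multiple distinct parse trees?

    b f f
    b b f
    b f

b f

b f f: 1 tree
b b f: 1 tree
b f: 2 trees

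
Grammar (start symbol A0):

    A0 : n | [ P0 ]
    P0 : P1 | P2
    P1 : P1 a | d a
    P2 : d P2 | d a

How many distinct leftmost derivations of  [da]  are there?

Parse trees for [da]:
  [A0 [ [P0 [P1 d a]] ]]
  [A0 [ [P0 [P2 d a]] ]]

2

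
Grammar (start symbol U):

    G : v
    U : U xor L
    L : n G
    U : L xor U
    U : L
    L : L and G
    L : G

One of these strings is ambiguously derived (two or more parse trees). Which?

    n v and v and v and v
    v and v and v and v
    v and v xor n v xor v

n v and v and v and v: 1 tree
v and v and v and v: 1 tree
v and v xor n v xor v: 4 trees

v and v xor n v xor v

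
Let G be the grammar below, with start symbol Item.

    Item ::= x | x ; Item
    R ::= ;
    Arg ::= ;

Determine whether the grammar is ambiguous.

(R, Arg are unreachable from Item, so their rules don't affect L(Item).) The reachable grammar is A → atom sep A | atom. Each atom is followed by either the separator (recurse) or end-of-string (stop) — no choice point.

Unambiguous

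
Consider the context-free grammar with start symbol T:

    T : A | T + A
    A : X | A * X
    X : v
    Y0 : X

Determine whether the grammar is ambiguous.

(Y0 is unreachable from T, so its rules don't affect L(T).) This is a standard precedence ladder (T over A over X), with each level left-recursive on its own operator ('+' at T, '*' at A). That structure is LR(1), hence unambiguous.

Unambiguous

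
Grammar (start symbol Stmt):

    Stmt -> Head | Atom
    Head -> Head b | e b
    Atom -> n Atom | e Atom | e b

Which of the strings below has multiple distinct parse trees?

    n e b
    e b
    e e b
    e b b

n e b: 1 tree
e b: 2 trees
e e b: 1 tree
e b b: 1 tree

e b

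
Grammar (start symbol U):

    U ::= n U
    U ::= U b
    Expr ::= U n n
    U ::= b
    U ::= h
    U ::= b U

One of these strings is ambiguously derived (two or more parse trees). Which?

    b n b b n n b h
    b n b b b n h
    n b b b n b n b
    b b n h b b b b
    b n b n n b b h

b n b b n n b h: 1 tree
b n b b b n h: 1 tree
n b b b n b n b: 1 tree
b b n h b b b b: 35 trees
b n b n n b b h: 1 tree

b b n h b b b b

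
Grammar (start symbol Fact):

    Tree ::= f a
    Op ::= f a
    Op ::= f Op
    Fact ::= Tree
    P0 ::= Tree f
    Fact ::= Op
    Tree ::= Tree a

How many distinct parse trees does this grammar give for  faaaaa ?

1

Parse trees for faaaaa:
  [Fact [Tree [Tree [Tree [Tree [Tree f a] a] a] a] a]]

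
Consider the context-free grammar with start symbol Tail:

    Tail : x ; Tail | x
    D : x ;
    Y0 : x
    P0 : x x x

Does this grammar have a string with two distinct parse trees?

Only Tail is reachable from Tail; ignoring the rest: Right-recursive list with a separator: after each atom, whether the separator follows determines the rule. One parse per string.

Unambiguous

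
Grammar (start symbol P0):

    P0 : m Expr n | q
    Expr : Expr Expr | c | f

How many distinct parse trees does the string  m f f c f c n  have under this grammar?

14

Parse trees for m f f c f c n (showing first 6 of 14):
  [P0 m [Expr [Expr f] [Expr [Expr f] [Expr [Expr c] [Expr [Expr f] [Expr c]]]]] n]
  [P0 m [Expr [Expr f] [Expr [Expr f] [Expr [Expr [Expr c] [Expr f]] [Expr c]]]] n]
  [P0 m [Expr [Expr f] [Expr [Expr [Expr f] [Expr c]] [Expr [Expr f] [Expr c]]]] n]
  [P0 m [Expr [Expr f] [Expr [Expr [Expr f] [Expr [Expr c] [Expr f]]] [Expr c]]] n]
  [P0 m [Expr [Expr f] [Expr [Expr [Expr [Expr f] [Expr c]] [Expr f]] [Expr c]]] n]
  [P0 m [Expr [Expr [Expr f] [Expr f]] [Expr [Expr c] [Expr [Expr f] [Expr c]]]] n]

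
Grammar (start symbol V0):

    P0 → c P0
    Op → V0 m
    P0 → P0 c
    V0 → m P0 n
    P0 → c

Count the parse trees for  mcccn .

4

Parse trees for mcccn:
  [V0 m [P0 c [P0 c [P0 c]]] n]
  [V0 m [P0 c [P0 [P0 c] c]] n]
  [V0 m [P0 [P0 c [P0 c]] c] n]
  [V0 m [P0 [P0 [P0 c] c] c] n]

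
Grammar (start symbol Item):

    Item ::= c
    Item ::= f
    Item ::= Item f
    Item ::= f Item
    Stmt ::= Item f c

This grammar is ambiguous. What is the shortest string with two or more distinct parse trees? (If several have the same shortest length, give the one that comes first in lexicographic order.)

f f

length 1: no string has ≥2 trees
length 2: f f has 2 parse trees

Two derivations of f f:
  Item ⇒ Item f ⇒ f f
  Item ⇒ f Item ⇒ f f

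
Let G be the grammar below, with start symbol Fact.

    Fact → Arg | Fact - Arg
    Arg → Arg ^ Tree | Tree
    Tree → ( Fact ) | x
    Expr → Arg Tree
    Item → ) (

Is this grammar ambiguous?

Unambiguous

(Expr, Item are unreachable from Fact, so their rules don't affect L(Fact).) This is a standard precedence ladder (Fact over Arg over Tree), with each level left-recursive on its own operator ('-' at Fact, '^' at Arg). That structure is LR(1), hence unambiguous.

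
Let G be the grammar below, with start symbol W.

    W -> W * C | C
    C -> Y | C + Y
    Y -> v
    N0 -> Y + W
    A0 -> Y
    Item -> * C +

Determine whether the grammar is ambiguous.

(N0, A0, Item are unreachable from W, so their rules don't affect L(W).) W → W * C | C  ;  C → C + Y | Y  — a left-associative chain with Y at the bottom. Each string factors uniquely by precedence.

Unambiguous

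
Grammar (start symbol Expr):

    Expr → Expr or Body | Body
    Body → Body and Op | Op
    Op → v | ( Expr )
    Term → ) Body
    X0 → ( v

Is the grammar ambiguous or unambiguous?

Unambiguous

(Term, X0 are unreachable from Expr, so their rules don't affect L(Expr).) Expr → Expr or Body | Body  ;  Body → Body and Op | Op  — a left-associative chain with Op at the bottom. Each string factors uniquely by precedence.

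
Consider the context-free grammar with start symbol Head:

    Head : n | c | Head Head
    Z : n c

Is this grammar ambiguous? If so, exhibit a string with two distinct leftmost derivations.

Witness: c c c

Derivation 1: Head ⇒ Head Head ⇒ c Head ⇒ c Head Head ⇒ c c Head ⇒ c c c
Derivation 2: Head ⇒ Head Head ⇒ Head Head Head ⇒ c Head Head ⇒ c c Head ⇒ c c c

Two distinct leftmost derivations for the same string.

Ambiguous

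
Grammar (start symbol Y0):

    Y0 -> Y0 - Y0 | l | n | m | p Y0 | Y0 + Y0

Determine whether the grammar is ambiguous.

Ambiguous

Witness: p l + l

Derivation 1: Y0 ⇒ p Y0 ⇒ p Y0 + Y0 ⇒ p l + Y0 ⇒ p l + l
Derivation 2: Y0 ⇒ Y0 + Y0 ⇒ p Y0 + Y0 ⇒ p l + Y0 ⇒ p l + l

Two distinct leftmost derivations for the same string.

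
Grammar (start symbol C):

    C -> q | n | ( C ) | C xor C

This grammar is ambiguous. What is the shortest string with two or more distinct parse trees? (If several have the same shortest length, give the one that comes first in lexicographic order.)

n xor n xor n

length 1: no string has ≥2 trees
length 3: no string has ≥2 trees
length 5: n xor n xor n has 2 parse trees

Two derivations of n xor n xor n:
  C ⇒ C xor C ⇒ n xor C ⇒ n xor C xor C ⇒ n xor n xor C ⇒ n xor n xor n
  C ⇒ C xor C ⇒ C xor C xor C ⇒ n xor C xor C ⇒ n xor n xor C ⇒ n xor n xor n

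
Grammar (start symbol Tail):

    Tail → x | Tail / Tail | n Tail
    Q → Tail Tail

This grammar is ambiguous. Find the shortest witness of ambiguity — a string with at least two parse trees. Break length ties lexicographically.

length 1: no string has ≥2 trees
length 2: no string has ≥2 trees
length 3: no string has ≥2 trees
length 4: n x / x has 2 parse trees

Two derivations of n x / x:
  Tail ⇒ Tail / Tail ⇒ n Tail / Tail ⇒ n x / Tail ⇒ n x / x
  Tail ⇒ n Tail ⇒ n Tail / Tail ⇒ n x / Tail ⇒ n x / x

n x / x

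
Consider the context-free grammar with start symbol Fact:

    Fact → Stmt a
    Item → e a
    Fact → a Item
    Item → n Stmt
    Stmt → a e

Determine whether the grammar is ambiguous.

Witness: a e a

Derivation 1: Fact ⇒ Stmt a ⇒ a e a
Derivation 2: Fact ⇒ a Item ⇒ a e a

Two distinct leftmost derivations for the same string.

Ambiguous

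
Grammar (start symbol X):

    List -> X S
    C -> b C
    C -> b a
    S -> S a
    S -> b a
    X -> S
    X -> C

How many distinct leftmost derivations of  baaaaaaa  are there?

Parse trees for baaaaaaa:
  [X [S [S [S [S [S [S [S b a] a] a] a] a] a] a]]

1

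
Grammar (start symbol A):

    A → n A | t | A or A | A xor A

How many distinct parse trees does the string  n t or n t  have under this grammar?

Parse trees for n t or n t:
  [A n [A [A t] or [A n [A t]]]]
  [A [A n [A t]] or [A n [A t]]]

2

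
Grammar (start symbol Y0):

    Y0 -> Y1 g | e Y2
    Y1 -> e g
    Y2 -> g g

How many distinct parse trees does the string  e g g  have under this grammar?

2

Parse trees for e g g:
  [Y0 [Y1 e g] g]
  [Y0 e [Y2 g g]]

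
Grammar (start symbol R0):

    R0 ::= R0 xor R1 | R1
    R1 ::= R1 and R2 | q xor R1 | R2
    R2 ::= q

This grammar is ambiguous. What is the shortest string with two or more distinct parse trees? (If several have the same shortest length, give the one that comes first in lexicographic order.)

length 1: no string has ≥2 trees
length 3: q xor q has 2 parse trees

Two derivations of q xor q:
  R0 ⇒ R0 xor R1 ⇒ R1 xor R1 ⇒ R2 xor R1 ⇒ q xor R1 ⇒ q xor R2 ⇒ q xor q
  R0 ⇒ R1 ⇒ q xor R1 ⇒ q xor R2 ⇒ q xor q

q xor q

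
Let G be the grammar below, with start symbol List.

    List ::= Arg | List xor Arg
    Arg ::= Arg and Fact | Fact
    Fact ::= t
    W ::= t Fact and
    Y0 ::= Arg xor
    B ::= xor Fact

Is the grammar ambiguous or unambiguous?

(W, Y0, B are unreachable from List, so their rules don't affect L(List).) This is a standard precedence ladder (List over Arg over Fact), with each level left-recursive on its own operator ('xor' at List, 'and' at Arg). That structure is LR(1), hence unambiguous.

Unambiguous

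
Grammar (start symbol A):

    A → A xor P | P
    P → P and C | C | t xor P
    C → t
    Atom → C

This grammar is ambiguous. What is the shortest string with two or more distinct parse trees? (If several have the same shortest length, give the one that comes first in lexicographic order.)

length 1: no string has ≥2 trees
length 3: t xor t has 2 parse trees

Two derivations of t xor t:
  A ⇒ A xor P ⇒ P xor P ⇒ C xor P ⇒ t xor P ⇒ t xor C ⇒ t xor t
  A ⇒ P ⇒ t xor P ⇒ t xor C ⇒ t xor t

t xor t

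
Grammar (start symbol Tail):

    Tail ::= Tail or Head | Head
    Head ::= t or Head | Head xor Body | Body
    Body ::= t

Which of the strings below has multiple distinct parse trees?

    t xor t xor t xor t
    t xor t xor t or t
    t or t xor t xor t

t xor t xor t xor t: 1 tree
t xor t xor t or t: 1 tree
t or t xor t xor t: 4 trees

t or t xor t xor t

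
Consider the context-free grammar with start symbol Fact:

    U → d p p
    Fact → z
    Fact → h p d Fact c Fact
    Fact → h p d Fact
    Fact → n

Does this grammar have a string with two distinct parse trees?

Witness: h p d h p d n c n

Derivation 1: Fact ⇒ h p d Fact c Fact ⇒ h p d h p d Fact c Fact ⇒ h p d h p d n c Fact ⇒ h p d h p d n c n
Derivation 2: Fact ⇒ h p d Fact ⇒ h p d h p d Fact c Fact ⇒ h p d h p d n c Fact ⇒ h p d h p d n c n

Two distinct leftmost derivations for the same string.

Ambiguous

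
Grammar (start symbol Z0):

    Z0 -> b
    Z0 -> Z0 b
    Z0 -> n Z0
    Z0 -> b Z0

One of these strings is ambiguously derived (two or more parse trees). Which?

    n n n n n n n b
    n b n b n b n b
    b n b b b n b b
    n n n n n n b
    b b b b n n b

n n n n n n n b: 1 tree
n b n b n b n b: 1 tree
b n b b b n b b: 8 trees
n n n n n n b: 1 tree
b b b b n n b: 1 tree

b n b b b n b b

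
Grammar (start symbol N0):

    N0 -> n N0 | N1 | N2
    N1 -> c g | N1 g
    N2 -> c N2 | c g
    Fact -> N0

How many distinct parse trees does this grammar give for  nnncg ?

Parse trees for nnncg:
  [N0 n [N0 n [N0 n [N0 [N1 c g]]]]]
  [N0 n [N0 n [N0 n [N0 [N2 c g]]]]]

2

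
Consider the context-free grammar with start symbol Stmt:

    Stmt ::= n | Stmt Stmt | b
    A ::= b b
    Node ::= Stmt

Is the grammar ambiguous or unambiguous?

Witness: b b b

Derivation 1: Stmt ⇒ Stmt Stmt ⇒ Stmt Stmt Stmt ⇒ b Stmt Stmt ⇒ b b Stmt ⇒ b b b
Derivation 2: Stmt ⇒ Stmt Stmt ⇒ b Stmt ⇒ b Stmt Stmt ⇒ b b Stmt ⇒ b b b

Two distinct leftmost derivations for the same string.

Ambiguous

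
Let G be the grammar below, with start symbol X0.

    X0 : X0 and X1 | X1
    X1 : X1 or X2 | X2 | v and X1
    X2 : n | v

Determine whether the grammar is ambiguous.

Witness: v and n

Derivation 1: X0 ⇒ X0 and X1 ⇒ X1 and X1 ⇒ X2 and X1 ⇒ v and X1 ⇒ v and X2 ⇒ v and n
Derivation 2: X0 ⇒ X1 ⇒ v and X1 ⇒ v and X2 ⇒ v and n

Two distinct leftmost derivations for the same string.

Ambiguous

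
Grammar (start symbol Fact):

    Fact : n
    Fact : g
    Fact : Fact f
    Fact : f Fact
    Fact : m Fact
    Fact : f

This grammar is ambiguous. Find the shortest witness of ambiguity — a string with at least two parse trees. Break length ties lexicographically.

f f

length 1: no string has ≥2 trees
length 2: f f has 2 parse trees

Two derivations of f f:
  Fact ⇒ Fact f ⇒ f f
  Fact ⇒ f Fact ⇒ f f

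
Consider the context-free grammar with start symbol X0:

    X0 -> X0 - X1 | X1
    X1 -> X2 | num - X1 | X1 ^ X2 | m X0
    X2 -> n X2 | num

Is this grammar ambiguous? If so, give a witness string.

Ambiguous

Witness: num - num

Derivation 1: X0 ⇒ X0 - X1 ⇒ X1 - X1 ⇒ X2 - X1 ⇒ num - X1 ⇒ num - X2 ⇒ num - num
Derivation 2: X0 ⇒ X1 ⇒ num - X1 ⇒ num - X2 ⇒ num - num

Two distinct leftmost derivations for the same string.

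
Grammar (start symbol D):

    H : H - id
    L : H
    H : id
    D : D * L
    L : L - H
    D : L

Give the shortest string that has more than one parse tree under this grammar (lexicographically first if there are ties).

length 1: no string has ≥2 trees
length 3: id - id has 2 parse trees

Two derivations of id - id:
  D ⇒ L ⇒ H ⇒ H - id ⇒ id - id
  D ⇒ L ⇒ L - H ⇒ H - H ⇒ id - H ⇒ id - id

id - id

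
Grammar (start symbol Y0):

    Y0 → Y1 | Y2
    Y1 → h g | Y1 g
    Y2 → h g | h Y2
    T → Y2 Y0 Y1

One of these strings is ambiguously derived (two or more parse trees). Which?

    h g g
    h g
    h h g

h g

h g g: 1 tree
h g: 2 trees
h h g: 1 tree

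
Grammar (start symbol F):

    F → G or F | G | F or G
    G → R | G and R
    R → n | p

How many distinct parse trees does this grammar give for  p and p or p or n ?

4

Parse trees for p and p or p or n:
  [F [G [G [R p]] and [R p]] or [F [G [R p]] or [F [G [R n]]]]]
  [F [G [G [R p]] and [R p]] or [F [F [G [R p]]] or [G [R n]]]]
  [F [F [G [G [R p]] and [R p]] or [F [G [R p]]]] or [G [R n]]]
  [F [F [F [G [G [R p]] and [R p]]] or [G [R p]]] or [G [R n]]]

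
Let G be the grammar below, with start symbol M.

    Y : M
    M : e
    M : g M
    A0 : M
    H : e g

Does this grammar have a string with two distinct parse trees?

Unambiguous

(A0, H, Y are unreachable from M, so their rules don't affect L(M).) The reachable rules are right-linear with at most one rule per (nonterminal, next-terminal) pair. Each input token forces the next rule, so parsing is deterministic.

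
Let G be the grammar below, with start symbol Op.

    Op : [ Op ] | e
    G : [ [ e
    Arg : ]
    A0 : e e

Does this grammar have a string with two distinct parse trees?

Only Op is reachable from Op; ignoring the rest: L(Op) is { openⁿ atom closeⁿ : n ≥ 0 }. The bracket depth fixes n, and the derivation is forced at every step.

Unambiguous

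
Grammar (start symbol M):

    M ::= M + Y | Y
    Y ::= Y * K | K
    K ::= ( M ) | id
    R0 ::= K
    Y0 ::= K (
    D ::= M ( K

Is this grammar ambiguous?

Unambiguous

(R0, Y0, D are unreachable from M, so their rules don't affect L(M).) This is a standard precedence ladder (M over Y over K), with each level left-recursive on its own operator ('+' at M, '*' at Y). That structure is LR(1), hence unambiguous.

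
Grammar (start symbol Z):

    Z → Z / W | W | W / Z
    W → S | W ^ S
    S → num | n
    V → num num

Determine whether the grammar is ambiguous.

Ambiguous

Witness: n / n

Derivation 1: Z ⇒ Z / W ⇒ W / W ⇒ S / W ⇒ n / W ⇒ n / S ⇒ n / n
Derivation 2: Z ⇒ W / Z ⇒ S / Z ⇒ n / Z ⇒ n / W ⇒ n / S ⇒ n / n

Two distinct leftmost derivations for the same string.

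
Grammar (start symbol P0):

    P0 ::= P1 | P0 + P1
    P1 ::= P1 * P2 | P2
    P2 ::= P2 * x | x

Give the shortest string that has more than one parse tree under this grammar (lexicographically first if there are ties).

length 1: no string has ≥2 trees
length 3: x * x has 2 parse trees

Two derivations of x * x:
  P0 ⇒ P1 ⇒ P1 * P2 ⇒ P2 * P2 ⇒ x * P2 ⇒ x * x
  P0 ⇒ P1 ⇒ P2 ⇒ P2 * x ⇒ x * x

x * x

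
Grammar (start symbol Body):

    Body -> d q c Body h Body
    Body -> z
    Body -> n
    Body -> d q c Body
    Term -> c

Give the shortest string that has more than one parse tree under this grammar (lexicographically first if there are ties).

length 1: no string has ≥2 trees
length 4: no string has ≥2 trees
length 6: no string has ≥2 trees
length 7: no string has ≥2 trees
length 9: d q c d q c n h n has 2 parse trees

Two derivations of d q c d q c n h n:
  Body ⇒ d q c Body h Body ⇒ d q c d q c Body h Body ⇒ d q c d q c n h Body ⇒ d q c d q c n h n
  Body ⇒ d q c Body ⇒ d q c d q c Body h Body ⇒ d q c d q c n h Body ⇒ d q c d q c n h n

d q c d q c n h n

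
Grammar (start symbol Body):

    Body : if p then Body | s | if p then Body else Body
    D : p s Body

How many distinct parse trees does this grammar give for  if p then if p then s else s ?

Parse trees for if p then if p then s else s:
  [Body if p then [Body if p then [Body s] else [Body s]]]
  [Body if p then [Body if p then [Body s]] else [Body s]]

2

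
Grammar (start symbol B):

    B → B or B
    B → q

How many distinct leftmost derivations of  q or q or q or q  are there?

5

Parse trees for q or q or q or q:
  [B [B q] or [B [B q] or [B [B q] or [B q]]]]
  [B [B q] or [B [B [B q] or [B q]] or [B q]]]
  [B [B [B q] or [B q]] or [B [B q] or [B q]]]
  [B [B [B q] or [B [B q] or [B q]]] or [B q]]
  [B [B [B [B q] or [B q]] or [B q]] or [B q]]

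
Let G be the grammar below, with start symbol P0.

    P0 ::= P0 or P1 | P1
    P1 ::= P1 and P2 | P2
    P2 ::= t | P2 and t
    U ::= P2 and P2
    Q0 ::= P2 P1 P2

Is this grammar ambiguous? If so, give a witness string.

Witness: t and t

Derivation 1: P0 ⇒ P1 ⇒ P1 and P2 ⇒ P2 and P2 ⇒ t and P2 ⇒ t and t
Derivation 2: P0 ⇒ P1 ⇒ P2 ⇒ P2 and t ⇒ t and t

Two distinct leftmost derivations for the same string.

Ambiguous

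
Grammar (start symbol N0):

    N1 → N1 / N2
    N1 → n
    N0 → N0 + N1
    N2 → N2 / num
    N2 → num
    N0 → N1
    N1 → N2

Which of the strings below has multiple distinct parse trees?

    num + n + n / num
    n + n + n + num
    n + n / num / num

num + n + n / num: 1 tree
n + n + n + num: 1 tree
n + n / num / num: 2 trees

n + n / num / num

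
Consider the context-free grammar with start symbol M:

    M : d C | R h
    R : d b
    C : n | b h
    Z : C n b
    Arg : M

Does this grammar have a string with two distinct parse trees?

Ambiguous

Witness: d b h

Derivation 1: M ⇒ d C ⇒ d b h
Derivation 2: M ⇒ R h ⇒ d b h

Two distinct leftmost derivations for the same string.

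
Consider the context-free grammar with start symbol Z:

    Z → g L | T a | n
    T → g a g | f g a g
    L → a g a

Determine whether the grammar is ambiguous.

Witness: g a g a

Derivation 1: Z ⇒ g L ⇒ g a g a
Derivation 2: Z ⇒ T a ⇒ g a g a

Two distinct leftmost derivations for the same string.

Ambiguous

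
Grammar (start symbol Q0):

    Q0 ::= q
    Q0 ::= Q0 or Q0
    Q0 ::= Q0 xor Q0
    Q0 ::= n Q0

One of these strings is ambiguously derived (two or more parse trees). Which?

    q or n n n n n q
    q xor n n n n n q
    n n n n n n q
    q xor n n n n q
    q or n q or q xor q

q or n n n n n q: 1 tree
q xor n n n n n q: 1 tree
n n n n n n q: 1 tree
q xor n n n n q: 1 tree
q or n q or q xor q: 9 trees

q or n q or q xor q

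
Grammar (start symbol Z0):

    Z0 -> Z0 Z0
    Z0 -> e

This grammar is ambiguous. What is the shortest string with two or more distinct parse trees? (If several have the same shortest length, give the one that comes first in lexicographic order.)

e e e

length 1: no string has ≥2 trees
length 2: no string has ≥2 trees
length 3: e e e has 2 parse trees

Two derivations of e e e:
  Z0 ⇒ Z0 Z0 ⇒ Z0 Z0 Z0 ⇒ e Z0 Z0 ⇒ e e Z0 ⇒ e e e
  Z0 ⇒ Z0 Z0 ⇒ e Z0 ⇒ e Z0 Z0 ⇒ e e Z0 ⇒ e e e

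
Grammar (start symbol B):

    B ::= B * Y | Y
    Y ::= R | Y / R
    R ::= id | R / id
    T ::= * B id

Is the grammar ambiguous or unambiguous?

Witness: id / id

Derivation 1: B ⇒ Y ⇒ R ⇒ R / id ⇒ id / id
Derivation 2: B ⇒ Y ⇒ Y / R ⇒ R / R ⇒ id / R ⇒ id / id

Two distinct leftmost derivations for the same string.

Ambiguous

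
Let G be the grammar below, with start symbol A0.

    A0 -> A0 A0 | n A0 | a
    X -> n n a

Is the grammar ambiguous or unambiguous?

Witness: a a a

Derivation 1: A0 ⇒ A0 A0 ⇒ A0 A0 A0 ⇒ a A0 A0 ⇒ a a A0 ⇒ a a a
Derivation 2: A0 ⇒ A0 A0 ⇒ a A0 ⇒ a A0 A0 ⇒ a a A0 ⇒ a a a

Two distinct leftmost derivations for the same string.

Ambiguous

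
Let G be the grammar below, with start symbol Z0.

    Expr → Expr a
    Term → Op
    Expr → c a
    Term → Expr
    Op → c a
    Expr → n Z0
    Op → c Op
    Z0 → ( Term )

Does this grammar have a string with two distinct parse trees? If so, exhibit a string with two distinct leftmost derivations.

Witness: ( c a )

Derivation 1: Z0 ⇒ ( Term ) ⇒ ( Op ) ⇒ ( c a )
Derivation 2: Z0 ⇒ ( Term ) ⇒ ( Expr ) ⇒ ( c a )

Two distinct leftmost derivations for the same string.

Ambiguous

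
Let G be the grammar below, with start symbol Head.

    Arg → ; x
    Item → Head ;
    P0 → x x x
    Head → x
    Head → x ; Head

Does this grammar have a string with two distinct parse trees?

(P0, Item, Arg are unreachable from Head, so their rules don't affect L(Head).) Right-recursive list with a separator: after each atom, whether the separator follows determines the rule. One parse per string.

Unambiguous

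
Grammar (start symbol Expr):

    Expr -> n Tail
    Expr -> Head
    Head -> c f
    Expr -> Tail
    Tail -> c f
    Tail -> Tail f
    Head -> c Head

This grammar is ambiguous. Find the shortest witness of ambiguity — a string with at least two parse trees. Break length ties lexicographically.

length 2: c f has 2 parse trees

Two derivations of c f:
  Expr ⇒ Head ⇒ c f
  Expr ⇒ Tail ⇒ c f

c f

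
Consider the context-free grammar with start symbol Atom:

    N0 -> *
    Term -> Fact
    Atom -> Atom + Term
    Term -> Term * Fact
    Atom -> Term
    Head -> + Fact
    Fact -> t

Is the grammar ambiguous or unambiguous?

Only Atom, Term, Fact are reachable from Atom; ignoring the rest: Atom → Atom + Term | Term  ;  Term → Term * Fact | Fact  — a left-associative chain with Fact at the bottom. Each string factors uniquely by precedence.

Unambiguous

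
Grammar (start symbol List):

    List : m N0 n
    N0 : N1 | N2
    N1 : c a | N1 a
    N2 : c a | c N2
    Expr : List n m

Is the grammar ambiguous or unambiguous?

Witness: m c a n

Derivation 1: List ⇒ m N0 n ⇒ m N1 n ⇒ m c a n
Derivation 2: List ⇒ m N0 n ⇒ m N2 n ⇒ m c a n

Two distinct leftmost derivations for the same string.

Ambiguous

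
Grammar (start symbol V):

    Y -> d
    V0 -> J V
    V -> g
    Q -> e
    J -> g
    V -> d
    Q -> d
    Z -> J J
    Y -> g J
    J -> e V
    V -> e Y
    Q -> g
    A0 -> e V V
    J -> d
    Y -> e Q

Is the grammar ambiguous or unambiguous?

Unambiguous

(Z, V0, A0 are unreachable from V, so their rules don't affect L(V).) Each reachable nonterminal has at most one production per leading terminal, and all productions are right-linear; the derivation is determined token-by-token.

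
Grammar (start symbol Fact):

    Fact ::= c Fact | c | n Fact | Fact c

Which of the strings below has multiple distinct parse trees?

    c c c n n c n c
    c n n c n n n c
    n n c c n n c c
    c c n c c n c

n n c c n n c c

c c c n n c n c: 1 tree
c n n c n n n c: 1 tree
n n c c n n c c: 8 trees
c c n c c n c: 1 tree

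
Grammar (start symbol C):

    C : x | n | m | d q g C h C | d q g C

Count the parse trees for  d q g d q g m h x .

Parse trees for d q g d q g m h x:
  [C d q g [C d q g [C m]] h [C x]]
  [C d q g [C d q g [C m] h [C x]]]

2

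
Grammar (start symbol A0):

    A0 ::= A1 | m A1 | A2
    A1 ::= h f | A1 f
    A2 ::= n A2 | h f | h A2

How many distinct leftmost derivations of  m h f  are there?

1

Parse trees for m h f:
  [A0 m [A1 h f]]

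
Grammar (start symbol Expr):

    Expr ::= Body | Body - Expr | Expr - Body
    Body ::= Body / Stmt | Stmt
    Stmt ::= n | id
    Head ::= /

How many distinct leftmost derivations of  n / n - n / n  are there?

2

Parse trees for n / n - n / n:
  [Expr [Body [Body [Stmt n]] / [Stmt n]] - [Expr [Body [Body [Stmt n]] / [Stmt n]]]]
  [Expr [Expr [Body [Body [Stmt n]] / [Stmt n]]] - [Body [Body [Stmt n]] / [Stmt n]]]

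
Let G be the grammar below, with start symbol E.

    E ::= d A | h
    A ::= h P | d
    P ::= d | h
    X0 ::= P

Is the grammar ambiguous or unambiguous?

Unambiguous

Only E, A, P are reachable from E; ignoring the rest: Restricted to the reachable nonterminals, every rule has the form A → t or A → t B, and no two rules for the same A share a first terminal. The grammar encodes a DFA — one run per string.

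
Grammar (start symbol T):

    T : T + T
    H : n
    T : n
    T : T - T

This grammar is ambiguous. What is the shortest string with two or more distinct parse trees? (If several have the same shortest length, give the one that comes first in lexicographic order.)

n + n + n

length 1: no string has ≥2 trees
length 3: no string has ≥2 trees
length 5: n + n + n has 2 parse trees

Two derivations of n + n + n:
  T ⇒ T + T ⇒ T + T + T ⇒ n + T + T ⇒ n + n + T ⇒ n + n + n
  T ⇒ T + T ⇒ n + T ⇒ n + T + T ⇒ n + n + T ⇒ n + n + n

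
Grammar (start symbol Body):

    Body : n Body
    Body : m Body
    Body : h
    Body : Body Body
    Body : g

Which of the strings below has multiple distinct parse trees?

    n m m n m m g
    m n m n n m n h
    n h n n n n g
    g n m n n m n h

n m m n m m g: 1 tree
m n m n n m n h: 1 tree
n h n n n n g: 2 trees
g n m n n m n h: 1 tree

n h n n n n g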